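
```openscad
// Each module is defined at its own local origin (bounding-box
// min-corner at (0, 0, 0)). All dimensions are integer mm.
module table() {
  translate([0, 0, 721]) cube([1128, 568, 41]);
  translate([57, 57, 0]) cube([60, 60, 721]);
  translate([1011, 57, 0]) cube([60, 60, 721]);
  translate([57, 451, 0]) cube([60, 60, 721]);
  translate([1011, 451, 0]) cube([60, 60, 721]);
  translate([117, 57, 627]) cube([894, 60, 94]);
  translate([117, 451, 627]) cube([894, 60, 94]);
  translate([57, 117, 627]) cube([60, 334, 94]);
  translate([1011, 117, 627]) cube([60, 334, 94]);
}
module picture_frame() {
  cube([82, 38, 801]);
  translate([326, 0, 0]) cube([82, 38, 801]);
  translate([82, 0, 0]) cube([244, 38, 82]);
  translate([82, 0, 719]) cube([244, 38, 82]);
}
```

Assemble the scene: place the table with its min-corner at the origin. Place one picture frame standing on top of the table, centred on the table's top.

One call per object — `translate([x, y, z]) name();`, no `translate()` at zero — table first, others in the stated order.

table();
translate([360, 265, 762]) picture_frame();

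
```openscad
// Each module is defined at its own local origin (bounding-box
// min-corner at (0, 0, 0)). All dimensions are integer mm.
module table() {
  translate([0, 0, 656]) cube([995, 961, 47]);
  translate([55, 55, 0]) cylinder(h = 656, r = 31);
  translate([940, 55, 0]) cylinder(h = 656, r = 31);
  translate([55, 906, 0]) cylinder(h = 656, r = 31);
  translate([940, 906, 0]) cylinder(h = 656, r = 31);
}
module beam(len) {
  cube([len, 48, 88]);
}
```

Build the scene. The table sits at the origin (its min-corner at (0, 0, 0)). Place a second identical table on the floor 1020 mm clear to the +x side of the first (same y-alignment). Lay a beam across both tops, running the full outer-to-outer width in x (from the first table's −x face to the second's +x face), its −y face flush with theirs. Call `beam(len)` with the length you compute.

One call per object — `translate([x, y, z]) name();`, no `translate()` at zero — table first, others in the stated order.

table();
translate([2015, 0, 0]) table();
translate([0, 0, 703]) beam(3010);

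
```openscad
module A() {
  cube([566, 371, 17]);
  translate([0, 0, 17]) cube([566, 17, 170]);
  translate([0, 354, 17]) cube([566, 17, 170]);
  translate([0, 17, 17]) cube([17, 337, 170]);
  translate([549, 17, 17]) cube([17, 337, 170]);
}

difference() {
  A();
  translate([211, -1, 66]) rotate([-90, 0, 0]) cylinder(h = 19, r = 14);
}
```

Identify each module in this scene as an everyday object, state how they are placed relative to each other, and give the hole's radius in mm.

The subtracted cylinder has r = 14 mm.

A is an open box. The open box has a circular hole through its front wall. The hole's radius is 14 mm.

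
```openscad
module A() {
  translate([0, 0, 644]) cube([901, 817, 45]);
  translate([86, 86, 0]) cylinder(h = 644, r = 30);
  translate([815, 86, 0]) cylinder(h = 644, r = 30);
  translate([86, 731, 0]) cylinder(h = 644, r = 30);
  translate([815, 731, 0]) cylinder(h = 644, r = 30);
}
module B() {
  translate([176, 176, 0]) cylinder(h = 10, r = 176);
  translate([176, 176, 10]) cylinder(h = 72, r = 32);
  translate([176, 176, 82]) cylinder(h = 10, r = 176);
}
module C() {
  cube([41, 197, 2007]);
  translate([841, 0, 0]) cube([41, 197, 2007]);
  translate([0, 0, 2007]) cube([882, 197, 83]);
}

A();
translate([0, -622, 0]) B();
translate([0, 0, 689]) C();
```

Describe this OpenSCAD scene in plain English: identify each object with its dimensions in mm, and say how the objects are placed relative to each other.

A is a table: top 901 mm (x) × 817 mm (y), 45 mm thick, upper face at z = 689 mm, on four round legs of 60 mm diameter, each leg's bounding box inset 56 mm from the nearest pair of top edges, running from z = 0 to the bottom of the top.

B is a spool: two coaxial disc flanges of radius 176 mm and thickness 10 mm, joined by a core cylinder of radius 32 mm and height 72 mm. The lower flange rests on z = 0 and the three cylinders share a vertical axis.

C is a rectangular door frame: two vertical jambs of 41×197 mm section, 2007 mm tall, with a clear opening 800 mm wide between their inner faces. A header 83 mm tall and 197 mm deep lies on top of the jambs and spans the full outside width.

The spool is on the floor beside the table on its −y side. The door frame is on top of the table.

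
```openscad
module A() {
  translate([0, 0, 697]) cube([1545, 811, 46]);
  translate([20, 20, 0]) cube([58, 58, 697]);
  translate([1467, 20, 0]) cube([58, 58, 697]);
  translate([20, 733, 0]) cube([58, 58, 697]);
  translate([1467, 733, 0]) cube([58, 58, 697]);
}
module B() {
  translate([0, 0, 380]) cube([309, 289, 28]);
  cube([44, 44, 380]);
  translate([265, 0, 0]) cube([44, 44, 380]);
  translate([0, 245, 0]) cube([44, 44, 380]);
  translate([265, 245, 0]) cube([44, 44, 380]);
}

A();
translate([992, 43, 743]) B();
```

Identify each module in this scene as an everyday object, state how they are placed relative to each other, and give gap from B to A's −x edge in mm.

The stool's min-x is at 992; the table's min-x is 0; gap = 992 mm.

A is a table. B is a stool. The stool is on top of the table. The gap from the stool to the table's −x edge is 992 mm.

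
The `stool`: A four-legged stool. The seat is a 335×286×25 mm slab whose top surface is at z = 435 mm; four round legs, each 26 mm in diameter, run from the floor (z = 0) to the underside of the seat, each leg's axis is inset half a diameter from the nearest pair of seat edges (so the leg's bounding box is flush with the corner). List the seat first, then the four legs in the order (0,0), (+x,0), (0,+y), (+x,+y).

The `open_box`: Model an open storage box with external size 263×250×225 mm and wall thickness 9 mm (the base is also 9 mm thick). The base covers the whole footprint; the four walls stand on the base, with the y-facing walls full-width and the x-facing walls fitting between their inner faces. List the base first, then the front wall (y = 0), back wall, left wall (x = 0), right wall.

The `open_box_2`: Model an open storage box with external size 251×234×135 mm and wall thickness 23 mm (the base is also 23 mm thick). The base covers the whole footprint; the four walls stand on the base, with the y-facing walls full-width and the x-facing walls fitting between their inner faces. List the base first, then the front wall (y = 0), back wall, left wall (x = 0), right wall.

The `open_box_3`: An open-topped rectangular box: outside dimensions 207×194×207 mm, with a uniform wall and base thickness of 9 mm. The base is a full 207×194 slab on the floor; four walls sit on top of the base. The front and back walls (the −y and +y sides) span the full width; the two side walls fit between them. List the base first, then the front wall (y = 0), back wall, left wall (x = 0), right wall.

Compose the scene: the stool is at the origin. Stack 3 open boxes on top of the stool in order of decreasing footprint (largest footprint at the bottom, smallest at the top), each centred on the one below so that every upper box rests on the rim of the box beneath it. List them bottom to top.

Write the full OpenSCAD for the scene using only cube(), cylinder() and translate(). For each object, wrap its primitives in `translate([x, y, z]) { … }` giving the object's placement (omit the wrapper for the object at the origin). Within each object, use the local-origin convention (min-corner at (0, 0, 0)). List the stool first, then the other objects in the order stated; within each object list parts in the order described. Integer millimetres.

translate([0, 0, 410]) cube([335, 286, 25]);
translate([13, 13, 0]) cylinder(h = 410, r = 13);
translate([322, 13, 0]) cylinder(h = 410, r = 13);
translate([13, 273, 0]) cylinder(h = 410, r = 13);
translate([322, 273, 0]) cylinder(h = 410, r = 13);
translate([36, 18, 435]) {
  cube([263, 250, 9]);
  translate([0, 0, 9]) cube([263, 9, 216]);
  translate([0, 241, 9]) cube([263, 9, 216]);
  translate([0, 9, 9]) cube([9, 232, 216]);
  translate([254, 9, 9]) cube([9, 232, 216]);
}
translate([42, 26, 660]) {
  cube([251, 234, 23]);
  translate([0, 0, 23]) cube([251, 23, 112]);
  translate([0, 211, 23]) cube([251, 23, 112]);
  translate([0, 23, 23]) cube([23, 188, 112]);
  translate([228, 23, 23]) cube([23, 188, 112]);
}
translate([64, 46, 795]) {
  cube([207, 194, 9]);
  translate([0, 0, 9]) cube([207, 9, 198]);
  translate([0, 185, 9]) cube([207, 9, 198]);
  translate([0, 9, 9]) cube([9, 176, 198]);
  translate([198, 9, 9]) cube([9, 176, 198]);
}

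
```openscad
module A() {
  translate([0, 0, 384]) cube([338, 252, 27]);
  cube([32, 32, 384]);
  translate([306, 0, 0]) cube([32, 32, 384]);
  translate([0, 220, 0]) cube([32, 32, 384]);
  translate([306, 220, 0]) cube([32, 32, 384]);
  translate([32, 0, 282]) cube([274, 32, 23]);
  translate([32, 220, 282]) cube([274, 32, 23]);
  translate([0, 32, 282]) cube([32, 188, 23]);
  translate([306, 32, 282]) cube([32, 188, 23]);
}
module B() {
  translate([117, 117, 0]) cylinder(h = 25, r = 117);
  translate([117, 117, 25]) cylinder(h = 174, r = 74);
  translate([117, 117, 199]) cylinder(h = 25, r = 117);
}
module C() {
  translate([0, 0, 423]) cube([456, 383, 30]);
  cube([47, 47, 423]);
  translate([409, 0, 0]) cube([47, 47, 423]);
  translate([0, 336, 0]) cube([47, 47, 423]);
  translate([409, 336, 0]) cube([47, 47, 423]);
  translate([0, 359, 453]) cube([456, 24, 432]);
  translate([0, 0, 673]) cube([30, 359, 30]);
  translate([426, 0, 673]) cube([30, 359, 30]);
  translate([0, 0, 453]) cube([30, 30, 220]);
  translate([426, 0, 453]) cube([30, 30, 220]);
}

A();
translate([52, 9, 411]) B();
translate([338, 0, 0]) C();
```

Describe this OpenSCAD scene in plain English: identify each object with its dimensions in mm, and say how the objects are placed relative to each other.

A is a four-legged stool. The seat is 338×252 mm, 27 mm thick, top at z = 411 mm. It stands on four square legs, each 32×32 mm in cross-section, from z = 0 to the seat underside, each flush with a corner of the seat. Four stretchers, 32 mm wide and 23 mm tall, connect adjacent legs with their undersides at z = 282 mm, each running between the inner faces of the legs it joins and aligned with the legs' outer faces on the other axis.

B is a spool: two coaxial disc flanges of radius 117 mm and thickness 25 mm, joined by a core cylinder of radius 74 mm and height 174 mm. The lower flange rests on z = 0 and the three cylinders share a vertical axis.

C is a chair: 456×383 mm seat, 30 mm thick, top at z = 453 mm, on four 47 mm square corner legs flush with the seat edges. A 24 mm thick backrest slab spans the full seat width, extending 432 mm above the seat top, its back face flush with the seat's +y edge. Two armrests of 30×30 mm section run along each side from the seat's front edge to the front of the backrest, top faces 250 mm above the seat top and outer faces flush with the seat's x-edges; a 30×30 mm post under the front of each armrest stands on the seat at the front corner.

The spool is on top of the stool, centred. The chair is against the stool's +x side, with their −y faces flush.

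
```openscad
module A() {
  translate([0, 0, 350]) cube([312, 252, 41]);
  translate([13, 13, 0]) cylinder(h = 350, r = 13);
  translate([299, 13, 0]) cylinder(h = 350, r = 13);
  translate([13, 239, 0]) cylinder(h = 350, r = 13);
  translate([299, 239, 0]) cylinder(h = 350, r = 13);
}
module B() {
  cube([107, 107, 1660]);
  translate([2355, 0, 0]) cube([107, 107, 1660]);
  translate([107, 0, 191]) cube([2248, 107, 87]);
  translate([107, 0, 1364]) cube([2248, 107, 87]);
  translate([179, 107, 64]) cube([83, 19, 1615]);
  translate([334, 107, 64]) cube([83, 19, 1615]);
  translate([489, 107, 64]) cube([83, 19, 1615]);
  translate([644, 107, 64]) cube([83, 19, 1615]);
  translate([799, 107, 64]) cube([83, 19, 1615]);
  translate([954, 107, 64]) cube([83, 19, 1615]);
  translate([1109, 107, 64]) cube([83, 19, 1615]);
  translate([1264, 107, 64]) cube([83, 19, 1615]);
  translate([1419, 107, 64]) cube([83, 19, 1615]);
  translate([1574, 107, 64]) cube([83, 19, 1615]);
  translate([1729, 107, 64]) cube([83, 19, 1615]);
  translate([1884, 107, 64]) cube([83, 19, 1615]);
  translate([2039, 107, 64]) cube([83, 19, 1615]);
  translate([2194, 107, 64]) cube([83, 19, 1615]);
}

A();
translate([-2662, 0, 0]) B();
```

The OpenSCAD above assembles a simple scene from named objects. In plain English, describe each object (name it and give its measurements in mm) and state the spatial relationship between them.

A is a four-legged stool. The seat is 312×252 mm, 41 mm thick, top at z = 391 mm. It stands on four round legs, each 26 mm in diameter, from z = 0 to the seat underside, each leg's axis is inset half a diameter from the nearest pair of seat edges (so the leg's bounding box is flush with the corner).

B is a fence section. Two 107×107 mm posts, 1660 mm tall, stand on the floor with a clear span of 2248 mm between their inner faces. Two horizontal rails of 107×87 mm section span the gap between the posts with their undersides at z = 191 mm and z = 1364 mm, flush with the posts' −y face. 14 pickets, each 83 mm wide, 19 mm thick and 1615 mm tall, are fixed to the +y face of the rails with their bottoms at z = 64 mm, evenly spaced across the span with equal gaps (rounded down to the nearest mm) at the −x end and between each pair — any rounding remainder accumulates at the +x end.

The fence section is on the floor beside the stool on its −x side.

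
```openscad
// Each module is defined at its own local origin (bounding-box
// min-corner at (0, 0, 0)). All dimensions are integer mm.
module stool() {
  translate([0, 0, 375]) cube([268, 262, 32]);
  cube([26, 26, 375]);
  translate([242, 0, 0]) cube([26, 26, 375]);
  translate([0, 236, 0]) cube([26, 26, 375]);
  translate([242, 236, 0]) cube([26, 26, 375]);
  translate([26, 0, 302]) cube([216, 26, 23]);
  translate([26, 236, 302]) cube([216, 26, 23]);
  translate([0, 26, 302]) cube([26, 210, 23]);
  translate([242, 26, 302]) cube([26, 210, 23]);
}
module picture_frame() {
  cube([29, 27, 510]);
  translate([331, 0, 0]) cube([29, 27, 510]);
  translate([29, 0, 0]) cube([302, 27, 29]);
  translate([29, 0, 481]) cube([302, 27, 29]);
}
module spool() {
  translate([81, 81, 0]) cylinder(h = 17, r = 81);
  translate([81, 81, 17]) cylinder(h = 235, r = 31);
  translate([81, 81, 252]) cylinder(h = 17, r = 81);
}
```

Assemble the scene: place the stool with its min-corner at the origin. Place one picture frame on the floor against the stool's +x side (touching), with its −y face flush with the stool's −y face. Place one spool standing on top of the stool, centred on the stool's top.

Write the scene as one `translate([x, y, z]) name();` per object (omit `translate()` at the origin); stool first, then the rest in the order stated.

stool();
translate([268, 0, 0]) picture_frame();
translate([53, 50, 407]) spool();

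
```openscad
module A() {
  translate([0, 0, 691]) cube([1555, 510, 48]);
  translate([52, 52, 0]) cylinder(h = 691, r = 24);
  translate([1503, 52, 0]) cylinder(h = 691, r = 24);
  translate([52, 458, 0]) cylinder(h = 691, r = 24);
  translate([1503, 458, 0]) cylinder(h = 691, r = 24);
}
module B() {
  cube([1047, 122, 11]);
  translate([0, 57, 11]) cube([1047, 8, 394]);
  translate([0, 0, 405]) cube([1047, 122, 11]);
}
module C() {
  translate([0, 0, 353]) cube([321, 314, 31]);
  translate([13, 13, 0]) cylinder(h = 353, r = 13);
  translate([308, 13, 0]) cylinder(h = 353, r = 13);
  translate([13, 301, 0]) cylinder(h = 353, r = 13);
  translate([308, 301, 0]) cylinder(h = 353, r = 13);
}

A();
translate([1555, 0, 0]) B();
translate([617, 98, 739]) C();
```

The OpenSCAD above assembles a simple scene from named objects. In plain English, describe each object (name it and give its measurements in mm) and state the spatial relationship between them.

A is a table with a 1555×510 mm rectangular top, 48 mm thick, top surface at z = 739 mm, supported by four round legs of 48 mm diameter, each leg's bounding box inset 28 mm from the nearest pair of top edges, running from the floor.

B is an I-beam lying along x, 1047 mm long. Overall section height 416 mm. Two flanges 122 mm wide (y) and 11 mm thick, one on the floor and one at the top; a web 8 mm thick runs between them, centred on the flange width.

C is a simple wooden stool: a rectangular seat 321 mm (x) by 314 mm (y), 31 mm thick, top face at z = 384 mm, on four round legs, each 26 mm in diameter. The legs rest on z = 0, each leg's axis is inset half a diameter from the nearest pair of seat edges (so the leg's bounding box is flush with the corner).

The I-beam is against the table's +x side, with their −y faces flush. The stool is on top of the table, centred.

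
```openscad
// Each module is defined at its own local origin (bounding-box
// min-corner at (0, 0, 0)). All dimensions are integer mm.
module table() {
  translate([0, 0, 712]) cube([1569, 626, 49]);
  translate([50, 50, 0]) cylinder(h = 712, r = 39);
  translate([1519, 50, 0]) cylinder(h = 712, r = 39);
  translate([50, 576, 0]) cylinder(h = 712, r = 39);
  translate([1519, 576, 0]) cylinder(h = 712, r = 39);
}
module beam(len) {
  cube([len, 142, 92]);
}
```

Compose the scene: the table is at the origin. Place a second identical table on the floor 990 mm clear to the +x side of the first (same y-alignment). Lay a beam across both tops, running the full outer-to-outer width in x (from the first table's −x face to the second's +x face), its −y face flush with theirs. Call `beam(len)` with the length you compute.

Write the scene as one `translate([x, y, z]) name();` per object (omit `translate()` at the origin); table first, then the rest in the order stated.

table();
translate([2559, 0, 0]) table();
translate([0, 0, 761]) beam(4128);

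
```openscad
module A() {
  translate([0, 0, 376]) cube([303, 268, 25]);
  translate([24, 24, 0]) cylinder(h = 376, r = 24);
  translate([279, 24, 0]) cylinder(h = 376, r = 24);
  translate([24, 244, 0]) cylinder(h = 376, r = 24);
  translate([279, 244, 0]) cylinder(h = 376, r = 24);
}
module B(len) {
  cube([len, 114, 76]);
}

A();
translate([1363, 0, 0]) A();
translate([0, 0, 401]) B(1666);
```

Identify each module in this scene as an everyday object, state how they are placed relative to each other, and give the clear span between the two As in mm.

A is a stool. B is a beam. A beam spans the tops of two stools. The clear span between the two stools is 1060 mm.

Second stool starts at x = 1363; first ends at x = 303; clear span = 1363 − 303 = 1060 mm.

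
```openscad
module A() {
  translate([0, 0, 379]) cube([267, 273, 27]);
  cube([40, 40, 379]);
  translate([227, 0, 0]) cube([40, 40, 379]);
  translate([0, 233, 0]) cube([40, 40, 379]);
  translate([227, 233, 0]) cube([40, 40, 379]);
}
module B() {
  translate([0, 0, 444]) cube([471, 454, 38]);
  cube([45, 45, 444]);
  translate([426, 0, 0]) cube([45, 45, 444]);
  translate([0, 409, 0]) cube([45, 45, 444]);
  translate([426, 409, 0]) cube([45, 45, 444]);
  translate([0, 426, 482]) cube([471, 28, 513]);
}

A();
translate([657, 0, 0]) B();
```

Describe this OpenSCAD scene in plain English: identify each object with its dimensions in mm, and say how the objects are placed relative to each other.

A is a simple wooden stool: a rectangular seat 267 mm (x) by 273 mm (y), 27 mm thick, top face at z = 406 mm, on four square legs, each 40×40 mm in cross-section. The legs rest on z = 0, each flush with a corner of the seat.

B is a chair. The seat is a 471×454×38 mm slab with its top at z = 482 mm, on four 45×45 mm corner legs (flush with the seat edges, standing on z = 0). A flat backrest 28 mm thick, 513 mm tall, spans the full seat width and rises from the seat top along its +y edge, rear face flush with the rear of the seat.

The chair is on the floor beside the stool on its +x side.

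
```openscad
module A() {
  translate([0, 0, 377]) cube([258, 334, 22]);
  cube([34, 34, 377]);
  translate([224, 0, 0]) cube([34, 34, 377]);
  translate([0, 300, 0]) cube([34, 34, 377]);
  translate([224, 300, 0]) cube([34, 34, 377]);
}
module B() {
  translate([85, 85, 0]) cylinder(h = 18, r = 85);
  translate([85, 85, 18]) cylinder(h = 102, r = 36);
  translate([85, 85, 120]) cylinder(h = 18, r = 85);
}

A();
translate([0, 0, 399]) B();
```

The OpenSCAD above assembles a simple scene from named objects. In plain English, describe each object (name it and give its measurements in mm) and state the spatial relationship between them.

A is a four-legged stool. The seat is a 258×334×22 mm slab whose top surface is at z = 399 mm; four square legs, each 34×34 mm in cross-section, run from the floor (z = 0) to the underside of the seat, each flush with a corner of the seat.

B is a spool: two coaxial disc flanges of radius 85 mm and thickness 18 mm, joined by a core cylinder of radius 36 mm and height 102 mm. The lower flange rests on z = 0 and the three cylinders share a vertical axis.

The spool is on top of the stool.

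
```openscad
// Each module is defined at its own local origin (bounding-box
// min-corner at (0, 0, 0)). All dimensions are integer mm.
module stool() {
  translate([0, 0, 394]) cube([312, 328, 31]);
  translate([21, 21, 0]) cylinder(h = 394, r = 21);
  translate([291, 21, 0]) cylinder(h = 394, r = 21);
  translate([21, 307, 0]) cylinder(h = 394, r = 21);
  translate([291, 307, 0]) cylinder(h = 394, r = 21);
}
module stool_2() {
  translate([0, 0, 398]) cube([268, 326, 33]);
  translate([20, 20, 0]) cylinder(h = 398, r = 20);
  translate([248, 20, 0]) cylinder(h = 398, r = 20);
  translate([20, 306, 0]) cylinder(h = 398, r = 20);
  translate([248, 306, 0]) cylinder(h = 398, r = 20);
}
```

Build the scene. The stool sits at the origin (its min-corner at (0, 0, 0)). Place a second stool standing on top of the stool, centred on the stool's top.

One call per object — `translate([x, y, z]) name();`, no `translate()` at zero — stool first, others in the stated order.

stool();
translate([22, 1, 425]) stool_2();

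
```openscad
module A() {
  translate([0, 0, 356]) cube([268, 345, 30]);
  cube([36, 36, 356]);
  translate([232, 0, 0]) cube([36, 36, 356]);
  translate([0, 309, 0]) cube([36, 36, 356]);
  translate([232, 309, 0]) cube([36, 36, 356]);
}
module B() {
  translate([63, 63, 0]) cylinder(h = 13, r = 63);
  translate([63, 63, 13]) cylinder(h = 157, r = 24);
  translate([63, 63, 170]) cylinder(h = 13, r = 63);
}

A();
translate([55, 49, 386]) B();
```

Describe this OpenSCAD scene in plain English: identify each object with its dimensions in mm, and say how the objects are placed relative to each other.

A is a four-legged stool. The seat is a 268×345×30 mm slab whose top surface is at z = 386 mm; four square legs, each 36×36 mm in cross-section, run from the floor (z = 0) to the underside of the seat, each flush with a corner of the seat.

B is a spool: two coaxial disc flanges of radius 63 mm and thickness 13 mm, joined by a core cylinder of radius 24 mm and height 157 mm. The lower flange rests on z = 0 and the three cylinders share a vertical axis.

The spool is on top of the stool.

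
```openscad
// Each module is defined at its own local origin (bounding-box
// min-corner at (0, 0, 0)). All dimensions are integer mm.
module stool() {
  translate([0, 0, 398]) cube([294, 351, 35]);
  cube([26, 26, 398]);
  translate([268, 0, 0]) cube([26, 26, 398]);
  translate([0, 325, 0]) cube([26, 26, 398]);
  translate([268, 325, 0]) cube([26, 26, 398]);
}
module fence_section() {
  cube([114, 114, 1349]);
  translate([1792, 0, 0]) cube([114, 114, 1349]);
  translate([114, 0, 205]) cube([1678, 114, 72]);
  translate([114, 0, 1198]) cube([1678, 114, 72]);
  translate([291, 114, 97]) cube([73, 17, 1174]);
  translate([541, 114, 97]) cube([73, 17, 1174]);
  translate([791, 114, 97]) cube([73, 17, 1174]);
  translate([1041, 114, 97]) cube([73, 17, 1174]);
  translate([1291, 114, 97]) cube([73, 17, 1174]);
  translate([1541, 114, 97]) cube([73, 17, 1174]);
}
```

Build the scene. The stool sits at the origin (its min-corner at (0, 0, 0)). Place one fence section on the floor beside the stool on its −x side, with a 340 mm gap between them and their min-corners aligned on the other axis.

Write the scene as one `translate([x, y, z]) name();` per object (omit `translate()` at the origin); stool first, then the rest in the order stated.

stool();
translate([-2246, 0, 0]) fence_section();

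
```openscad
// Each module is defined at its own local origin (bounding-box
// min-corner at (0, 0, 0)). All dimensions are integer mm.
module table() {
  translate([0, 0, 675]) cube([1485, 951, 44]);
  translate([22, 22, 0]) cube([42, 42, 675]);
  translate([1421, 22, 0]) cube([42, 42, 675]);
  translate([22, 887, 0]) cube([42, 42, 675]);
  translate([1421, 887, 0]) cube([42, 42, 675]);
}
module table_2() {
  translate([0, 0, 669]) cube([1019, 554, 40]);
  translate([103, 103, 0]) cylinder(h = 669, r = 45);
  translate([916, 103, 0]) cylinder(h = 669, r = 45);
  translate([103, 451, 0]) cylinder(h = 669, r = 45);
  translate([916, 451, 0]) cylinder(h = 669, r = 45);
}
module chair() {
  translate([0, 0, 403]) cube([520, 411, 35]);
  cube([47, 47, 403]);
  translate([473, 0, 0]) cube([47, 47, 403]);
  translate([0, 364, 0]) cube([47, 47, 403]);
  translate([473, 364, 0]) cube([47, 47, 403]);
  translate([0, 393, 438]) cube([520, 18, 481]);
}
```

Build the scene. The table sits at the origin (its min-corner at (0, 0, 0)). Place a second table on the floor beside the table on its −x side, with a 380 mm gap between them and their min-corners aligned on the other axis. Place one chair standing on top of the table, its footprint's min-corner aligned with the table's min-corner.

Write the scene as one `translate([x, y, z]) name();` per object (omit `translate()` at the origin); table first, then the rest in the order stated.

table();
translate([-1399, 0, 0]) table_2();
translate([0, 0, 719]) chair();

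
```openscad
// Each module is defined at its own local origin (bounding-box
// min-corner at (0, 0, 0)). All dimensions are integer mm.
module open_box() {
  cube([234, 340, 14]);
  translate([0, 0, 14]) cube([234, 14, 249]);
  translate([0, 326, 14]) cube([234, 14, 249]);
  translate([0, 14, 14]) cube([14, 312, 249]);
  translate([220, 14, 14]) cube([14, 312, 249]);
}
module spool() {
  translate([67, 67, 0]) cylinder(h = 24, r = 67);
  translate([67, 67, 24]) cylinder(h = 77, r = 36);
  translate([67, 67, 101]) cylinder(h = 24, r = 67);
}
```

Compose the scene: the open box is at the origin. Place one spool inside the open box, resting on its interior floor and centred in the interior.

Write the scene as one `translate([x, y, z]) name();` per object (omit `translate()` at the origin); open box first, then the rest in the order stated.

open_box();
translate([50, 103, 14]) spool();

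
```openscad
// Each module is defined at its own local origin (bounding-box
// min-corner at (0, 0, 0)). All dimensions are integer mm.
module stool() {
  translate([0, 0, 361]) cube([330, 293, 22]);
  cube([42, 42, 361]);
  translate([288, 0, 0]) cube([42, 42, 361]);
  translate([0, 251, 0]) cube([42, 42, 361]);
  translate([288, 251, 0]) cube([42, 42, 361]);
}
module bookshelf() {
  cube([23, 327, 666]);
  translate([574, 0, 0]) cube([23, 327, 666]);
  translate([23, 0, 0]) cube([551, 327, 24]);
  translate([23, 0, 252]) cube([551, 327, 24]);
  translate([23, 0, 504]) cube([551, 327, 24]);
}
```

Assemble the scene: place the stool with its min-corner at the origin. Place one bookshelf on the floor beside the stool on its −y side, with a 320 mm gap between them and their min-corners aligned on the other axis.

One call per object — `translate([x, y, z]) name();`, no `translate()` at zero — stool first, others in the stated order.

stool();
translate([0, -647, 0]) bookshelf();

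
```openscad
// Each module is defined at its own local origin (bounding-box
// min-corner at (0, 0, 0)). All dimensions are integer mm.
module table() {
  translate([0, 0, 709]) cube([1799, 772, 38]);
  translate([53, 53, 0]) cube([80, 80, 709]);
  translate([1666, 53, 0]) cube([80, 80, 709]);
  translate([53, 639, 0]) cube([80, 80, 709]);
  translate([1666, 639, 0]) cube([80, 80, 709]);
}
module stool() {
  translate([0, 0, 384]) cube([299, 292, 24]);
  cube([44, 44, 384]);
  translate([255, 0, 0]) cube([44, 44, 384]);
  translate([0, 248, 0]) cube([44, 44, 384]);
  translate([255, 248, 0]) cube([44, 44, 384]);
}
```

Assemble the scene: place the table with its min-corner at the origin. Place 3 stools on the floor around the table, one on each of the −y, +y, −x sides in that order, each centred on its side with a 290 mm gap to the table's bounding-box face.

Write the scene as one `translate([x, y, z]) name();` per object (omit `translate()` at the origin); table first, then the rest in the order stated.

table();
translate([750, -582, 0]) stool();
translate([750, 1062, 0]) stool();
translate([-589, 240, 0]) stool();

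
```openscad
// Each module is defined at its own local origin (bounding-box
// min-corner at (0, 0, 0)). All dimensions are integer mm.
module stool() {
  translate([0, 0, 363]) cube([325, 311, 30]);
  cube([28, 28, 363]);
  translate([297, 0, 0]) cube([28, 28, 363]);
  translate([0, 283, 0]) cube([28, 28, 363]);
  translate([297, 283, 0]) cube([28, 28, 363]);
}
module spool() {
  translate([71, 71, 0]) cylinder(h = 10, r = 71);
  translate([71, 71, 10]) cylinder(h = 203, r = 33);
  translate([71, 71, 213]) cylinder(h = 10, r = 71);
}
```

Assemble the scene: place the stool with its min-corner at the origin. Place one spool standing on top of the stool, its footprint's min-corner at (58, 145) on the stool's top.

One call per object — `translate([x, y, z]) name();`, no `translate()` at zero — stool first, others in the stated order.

stool();
translate([58, 145, 393]) spool();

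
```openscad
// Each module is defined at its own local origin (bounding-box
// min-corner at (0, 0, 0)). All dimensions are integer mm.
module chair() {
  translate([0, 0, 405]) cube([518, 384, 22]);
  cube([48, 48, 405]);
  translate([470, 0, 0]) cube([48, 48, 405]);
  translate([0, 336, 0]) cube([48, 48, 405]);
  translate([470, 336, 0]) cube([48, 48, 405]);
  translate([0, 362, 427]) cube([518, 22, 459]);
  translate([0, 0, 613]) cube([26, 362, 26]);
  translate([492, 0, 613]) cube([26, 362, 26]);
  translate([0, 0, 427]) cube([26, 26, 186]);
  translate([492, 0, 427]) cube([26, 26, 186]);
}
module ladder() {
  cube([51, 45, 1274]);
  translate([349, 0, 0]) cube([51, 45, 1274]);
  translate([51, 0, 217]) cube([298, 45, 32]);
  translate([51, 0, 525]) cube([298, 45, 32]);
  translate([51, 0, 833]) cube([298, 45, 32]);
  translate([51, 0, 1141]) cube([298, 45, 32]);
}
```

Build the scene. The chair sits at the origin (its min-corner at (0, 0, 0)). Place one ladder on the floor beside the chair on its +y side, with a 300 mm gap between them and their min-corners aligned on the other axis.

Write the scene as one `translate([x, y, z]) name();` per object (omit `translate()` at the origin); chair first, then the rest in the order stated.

chair();
translate([0, 684, 0]) ladder();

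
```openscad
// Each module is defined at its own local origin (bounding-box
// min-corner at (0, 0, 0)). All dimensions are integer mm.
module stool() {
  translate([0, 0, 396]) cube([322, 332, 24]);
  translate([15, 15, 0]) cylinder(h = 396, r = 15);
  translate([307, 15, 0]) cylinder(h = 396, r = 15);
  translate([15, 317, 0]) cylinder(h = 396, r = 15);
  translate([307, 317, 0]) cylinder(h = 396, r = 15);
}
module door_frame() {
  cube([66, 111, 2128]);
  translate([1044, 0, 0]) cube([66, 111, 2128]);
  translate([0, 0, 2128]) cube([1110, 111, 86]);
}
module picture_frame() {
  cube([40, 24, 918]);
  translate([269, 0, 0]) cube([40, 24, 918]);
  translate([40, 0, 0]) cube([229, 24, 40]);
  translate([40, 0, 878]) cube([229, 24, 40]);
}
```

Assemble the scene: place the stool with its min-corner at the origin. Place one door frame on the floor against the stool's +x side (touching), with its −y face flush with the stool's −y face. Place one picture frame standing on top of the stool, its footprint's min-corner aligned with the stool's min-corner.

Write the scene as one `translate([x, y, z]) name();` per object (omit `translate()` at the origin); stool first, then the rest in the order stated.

stool();
translate([322, 0, 0]) door_frame();
translate([0, 0, 420]) picture_frame();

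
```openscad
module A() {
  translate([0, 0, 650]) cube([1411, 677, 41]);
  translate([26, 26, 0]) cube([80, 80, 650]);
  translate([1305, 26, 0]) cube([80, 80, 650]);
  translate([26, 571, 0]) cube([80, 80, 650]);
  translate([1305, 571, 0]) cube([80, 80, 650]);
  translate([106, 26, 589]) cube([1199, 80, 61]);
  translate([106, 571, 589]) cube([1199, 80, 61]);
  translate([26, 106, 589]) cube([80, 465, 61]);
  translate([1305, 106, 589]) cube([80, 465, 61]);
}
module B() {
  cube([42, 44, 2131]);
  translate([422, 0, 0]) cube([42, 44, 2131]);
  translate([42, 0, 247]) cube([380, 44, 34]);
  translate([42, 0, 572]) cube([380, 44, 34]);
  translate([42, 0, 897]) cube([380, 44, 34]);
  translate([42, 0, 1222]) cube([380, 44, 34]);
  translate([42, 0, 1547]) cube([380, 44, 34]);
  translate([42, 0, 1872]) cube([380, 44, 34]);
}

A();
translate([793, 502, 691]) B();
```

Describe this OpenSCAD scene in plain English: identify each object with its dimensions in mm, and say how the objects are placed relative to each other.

A is a table: top 1411 mm (x) × 677 mm (y), 41 mm thick, upper face at z = 691 mm, on four 80×80 mm square legs, each inset 26 mm from the nearest pair of top edges, running from z = 0 to the bottom of the top. Four apron rails, 80 mm thick and 61 mm tall, run between adjacent legs with their top edges flush with the underside of the top and their outer faces flush with the legs' outer faces.

B is a wooden ladder with two side rails of 42×44 mm section and 2131 mm height, set 464 mm apart overall. Between them run 6 rectangular rungs (44 mm deep, 34 mm thick), front faces flush with the rails' −y face. The bottom of the first rung is 247 mm above the floor and each subsequent rung is 325 mm higher than the one below.

The ladder is on top of the table.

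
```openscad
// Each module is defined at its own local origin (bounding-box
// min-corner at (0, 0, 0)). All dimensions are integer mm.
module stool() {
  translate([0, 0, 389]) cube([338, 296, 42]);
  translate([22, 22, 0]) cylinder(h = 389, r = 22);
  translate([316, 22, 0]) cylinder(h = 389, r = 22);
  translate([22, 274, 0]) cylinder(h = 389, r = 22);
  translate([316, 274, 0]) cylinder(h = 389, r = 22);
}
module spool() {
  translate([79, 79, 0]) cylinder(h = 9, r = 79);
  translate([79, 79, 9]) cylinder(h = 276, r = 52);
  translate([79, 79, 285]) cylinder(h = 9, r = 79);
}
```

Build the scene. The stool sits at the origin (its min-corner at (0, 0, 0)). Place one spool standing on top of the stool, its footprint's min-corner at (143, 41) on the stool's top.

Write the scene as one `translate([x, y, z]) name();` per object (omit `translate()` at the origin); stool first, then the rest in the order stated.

stool();
translate([143, 41, 431]) spool();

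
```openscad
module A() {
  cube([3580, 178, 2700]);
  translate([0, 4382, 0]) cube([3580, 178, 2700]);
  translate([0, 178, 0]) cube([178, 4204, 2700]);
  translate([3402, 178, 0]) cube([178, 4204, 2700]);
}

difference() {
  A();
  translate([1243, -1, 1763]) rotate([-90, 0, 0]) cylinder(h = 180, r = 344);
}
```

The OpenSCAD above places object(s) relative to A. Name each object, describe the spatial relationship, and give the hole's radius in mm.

The subtracted cylinder has r = 344 mm.

A is a house frame. The house frame has a circular hole through its front wall. The hole's radius is 344 mm.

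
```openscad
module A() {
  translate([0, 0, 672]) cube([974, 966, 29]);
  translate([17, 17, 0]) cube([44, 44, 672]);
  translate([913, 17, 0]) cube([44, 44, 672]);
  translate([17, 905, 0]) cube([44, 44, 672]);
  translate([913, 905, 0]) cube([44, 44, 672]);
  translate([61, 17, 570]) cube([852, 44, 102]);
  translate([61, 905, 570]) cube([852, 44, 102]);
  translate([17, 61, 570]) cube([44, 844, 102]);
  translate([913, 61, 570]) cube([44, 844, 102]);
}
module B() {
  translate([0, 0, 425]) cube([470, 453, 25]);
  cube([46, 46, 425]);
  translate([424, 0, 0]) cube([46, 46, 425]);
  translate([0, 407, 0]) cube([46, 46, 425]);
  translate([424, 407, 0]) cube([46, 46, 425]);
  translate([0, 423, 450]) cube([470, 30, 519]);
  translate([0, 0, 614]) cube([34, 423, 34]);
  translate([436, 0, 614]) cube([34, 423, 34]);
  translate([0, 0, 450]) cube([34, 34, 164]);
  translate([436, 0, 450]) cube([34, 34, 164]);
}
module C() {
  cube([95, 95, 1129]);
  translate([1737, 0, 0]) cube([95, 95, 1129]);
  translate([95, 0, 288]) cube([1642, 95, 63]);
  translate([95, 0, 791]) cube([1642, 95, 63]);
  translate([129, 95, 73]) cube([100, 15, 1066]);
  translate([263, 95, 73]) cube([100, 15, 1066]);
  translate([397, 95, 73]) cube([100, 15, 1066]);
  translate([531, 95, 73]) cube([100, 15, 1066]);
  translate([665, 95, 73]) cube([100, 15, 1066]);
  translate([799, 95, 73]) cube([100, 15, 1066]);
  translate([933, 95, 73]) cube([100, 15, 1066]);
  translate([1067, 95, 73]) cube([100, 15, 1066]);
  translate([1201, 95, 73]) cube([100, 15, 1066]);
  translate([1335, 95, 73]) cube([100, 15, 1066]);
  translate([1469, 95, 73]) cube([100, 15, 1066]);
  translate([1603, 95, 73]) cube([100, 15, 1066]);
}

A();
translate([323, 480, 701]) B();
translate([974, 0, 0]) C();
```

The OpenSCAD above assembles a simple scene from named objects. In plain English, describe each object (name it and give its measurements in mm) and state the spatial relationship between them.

A is a table: top 974 mm (x) × 966 mm (y), 29 mm thick, upper face at z = 701 mm, on four 44×44 mm square legs, each inset 17 mm from the nearest pair of top edges, running from z = 0 to the bottom of the top. Four apron rails, 44 mm thick and 102 mm tall, run between adjacent legs with their top edges flush with the underside of the top and their outer faces flush with the legs' outer faces.

B is a chair. The seat is a 470×453×25 mm slab with its top at z = 450 mm, on four 46×46 mm corner legs (flush with the seat edges, standing on z = 0). A flat backrest 30 mm thick, 519 mm tall, spans the full seat width and rises from the seat top along its +y edge, rear face flush with the rear of the seat. Two armrests of 34×34 mm section run along each side from the seat's front edge to the front of the backrest, top faces 198 mm above the seat top and outer faces flush with the seat's x-edges; a 34×34 mm post under the front of each armrest stands on the seat at the front corner.

C is a fence section. Two 95×95 mm posts, 1129 mm tall, stand on the floor with a clear span of 1642 mm between their inner faces. Two horizontal rails of 95×63 mm section span the gap between the posts with their undersides at z = 288 mm and z = 791 mm, flush with the posts' −y face. 12 pickets, each 100 mm wide, 15 mm thick and 1066 mm tall, are fixed to the +y face of the rails with their bottoms at z = 73 mm, evenly spaced across the span with equal gaps (rounded down to the nearest mm) at the −x end and between each pair — any rounding remainder accumulates at the +x end.

The chair is on top of the table. The fence section is against the table's +x side, with their −y faces flush.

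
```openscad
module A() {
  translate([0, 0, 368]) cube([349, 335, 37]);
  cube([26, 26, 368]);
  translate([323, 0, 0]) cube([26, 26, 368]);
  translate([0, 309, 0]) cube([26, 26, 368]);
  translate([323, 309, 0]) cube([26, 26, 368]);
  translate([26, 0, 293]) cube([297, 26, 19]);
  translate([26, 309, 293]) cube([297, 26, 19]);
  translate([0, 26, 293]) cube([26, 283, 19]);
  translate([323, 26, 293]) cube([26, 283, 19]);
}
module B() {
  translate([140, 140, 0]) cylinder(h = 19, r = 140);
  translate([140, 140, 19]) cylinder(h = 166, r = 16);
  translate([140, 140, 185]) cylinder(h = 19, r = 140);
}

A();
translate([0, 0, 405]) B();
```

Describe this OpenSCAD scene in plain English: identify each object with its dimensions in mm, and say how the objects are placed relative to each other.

A is a simple wooden stool: a rectangular seat 349 mm (x) by 335 mm (y), 37 mm thick, top face at z = 405 mm, on four square legs, each 26×26 mm in cross-section. The legs rest on z = 0, each flush with a corner of the seat. Four stretchers, 26 mm wide and 19 mm tall, connect adjacent legs with their undersides at z = 293 mm, each running between the inner faces of the legs it joins and aligned with the legs' outer faces on the other axis.

B is a spool: two coaxial disc flanges of radius 140 mm and thickness 19 mm, joined by a core cylinder of radius 16 mm and height 166 mm. The lower flange rests on z = 0 and the three cylinders share a vertical axis.

The spool is on top of the stool.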